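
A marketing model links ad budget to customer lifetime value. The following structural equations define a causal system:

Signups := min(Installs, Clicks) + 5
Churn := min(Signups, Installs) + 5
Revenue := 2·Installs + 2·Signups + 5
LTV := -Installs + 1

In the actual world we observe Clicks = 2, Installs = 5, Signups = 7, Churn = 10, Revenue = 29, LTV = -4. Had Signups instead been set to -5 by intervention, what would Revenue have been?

5

do(Signups=-5) replaces the equation Signups := min(Installs, Clicks) + 5 with the constant Signups = -5.
Revenue = 2·Installs + 2·Signups + 5  [with Installs=5, Signups=-5]  = 5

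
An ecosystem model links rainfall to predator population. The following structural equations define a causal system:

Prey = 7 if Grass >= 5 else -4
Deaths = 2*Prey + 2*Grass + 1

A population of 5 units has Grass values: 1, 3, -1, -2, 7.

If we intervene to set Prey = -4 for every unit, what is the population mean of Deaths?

-3.8

do(Prey=-4) breaks Prey's dependence on Grass. With Prey=-4 fixed, Deaths across the units is -5, -1, -9, -11, 7, mean -3.8.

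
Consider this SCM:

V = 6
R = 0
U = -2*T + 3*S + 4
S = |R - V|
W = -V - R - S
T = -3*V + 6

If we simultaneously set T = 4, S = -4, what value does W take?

-2

Under do(T = 4, S = -4), each intervened variable's structural equation is replaced by its fixed value.
W = -V - R - S  [with V=6, R=0, S=-4]  = -2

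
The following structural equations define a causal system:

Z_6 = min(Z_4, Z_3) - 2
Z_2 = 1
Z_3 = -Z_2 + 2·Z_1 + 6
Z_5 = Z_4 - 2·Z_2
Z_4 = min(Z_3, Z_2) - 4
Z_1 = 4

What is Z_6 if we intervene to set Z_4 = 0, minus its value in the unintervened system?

Under do(Z_4=0), the mechanism Z_4 = min(Z_3, Z_2) - 4 is discarded; Z_4 is fixed at 0.
Z_3 = -Z_2 + 2·Z_1 + 6  [with Z_2=1, Z_1=4]  = 13
Z_6 = min(Z_4, Z_3) - 2  [with Z_4=0, Z_3=13]  = -2
Without intervention: Z_3 = -Z_2 + 2·Z_1 + 6  [with Z_2=1, Z_1=4]  = 13; Z_4 = min(Z_3, Z_2) - 4  [with Z_3=13, Z_2=1]  = -3; Z_6 = min(Z_4, Z_3) - 2  [with Z_4=-3, Z_3=13]  = -5.
Change = -2 − (-5) = 3.

3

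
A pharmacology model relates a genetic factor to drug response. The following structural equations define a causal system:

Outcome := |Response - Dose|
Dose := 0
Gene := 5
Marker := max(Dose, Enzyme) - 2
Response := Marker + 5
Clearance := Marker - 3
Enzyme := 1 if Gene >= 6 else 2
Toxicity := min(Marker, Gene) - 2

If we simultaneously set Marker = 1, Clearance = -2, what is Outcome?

6

Setting Marker = 1, Clearance = -2 by intervention discards those variables' equations.
Response = Marker + 5  [with Marker=1]  = 6
Outcome = |Response - Dose|  [with Response=6, Dose=0]  = 6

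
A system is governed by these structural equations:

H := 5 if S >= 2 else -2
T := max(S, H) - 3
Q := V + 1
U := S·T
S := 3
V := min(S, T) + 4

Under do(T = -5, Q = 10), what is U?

Setting T = -5, Q = 10 by intervention discards those variables' equations.
U = S·T  [with S=3, T=-5]  = -15

-15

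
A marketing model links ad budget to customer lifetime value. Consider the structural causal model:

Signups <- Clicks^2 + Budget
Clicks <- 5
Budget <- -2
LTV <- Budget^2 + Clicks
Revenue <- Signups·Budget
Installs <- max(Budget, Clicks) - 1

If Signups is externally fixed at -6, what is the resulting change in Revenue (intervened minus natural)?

58

Intervening sets Signups = -6 and removes its equation (Signups <- Clicks^2 + Budget).
Revenue = Signups·Budget  [with Signups=-6, Budget=-2]  = 12
Without intervention: Signups = Clicks^2 + Budget  [with Clicks=5, Budget=-2]  = 23; Revenue = Signups·Budget  [with Signups=23, Budget=-2]  = -46.
Change = 12 − (-46) = 58.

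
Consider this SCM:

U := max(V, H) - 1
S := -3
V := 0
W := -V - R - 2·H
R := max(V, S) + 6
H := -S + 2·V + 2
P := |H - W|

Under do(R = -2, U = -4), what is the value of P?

Under do(R = -2, U = -4), each intervened variable's structural equation is replaced by its fixed value.
H = -S + 2·V + 2  [with S=-3, V=0]  = 5
W = -V - R - 2·H  [with V=0, R=-2, H=5]  = -8
P = |H - W|  [with H=5, W=-8]  = 13

13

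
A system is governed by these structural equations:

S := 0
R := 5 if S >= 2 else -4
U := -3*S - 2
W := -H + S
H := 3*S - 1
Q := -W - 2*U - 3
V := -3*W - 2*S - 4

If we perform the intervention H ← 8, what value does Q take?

The intervention breaks the incoming arrows to H: H := 3*S - 1 no longer applies, and H = 8.
U = -3*S - 2  [with S=0]  = -2
W = -H + S  [with H=8, S=0]  = -8
Q = -W - 2*U - 3  [with W=-8, U=-2]  = 9

9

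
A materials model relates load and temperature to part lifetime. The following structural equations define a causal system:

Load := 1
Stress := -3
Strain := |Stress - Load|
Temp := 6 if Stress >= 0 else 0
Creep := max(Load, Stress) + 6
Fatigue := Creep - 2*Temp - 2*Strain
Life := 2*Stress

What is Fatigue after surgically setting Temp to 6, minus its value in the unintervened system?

Under do(Temp=6), the mechanism Temp := 6 if Stress >= 0 else 0 is discarded; Temp is fixed at 6.
Strain = |Stress - Load|  [with Stress=-3, Load=1]  = 4
Creep = max(Load, Stress) + 6  [with Load=1, Stress=-3]  = 7
Fatigue = Creep - 2*Temp - 2*Strain  [with Creep=7, Temp=6, Strain=4]  = -13
Without intervention: Strain = |Stress - Load|  [with Stress=-3, Load=1]  = 4; Temp = 6 if Stress >= 0 else 0  [with Stress=-3]  = 0; Creep = max(Load, Stress) + 6  [with Load=1, Stress=-3]  = 7; Fatigue = Creep - 2*Temp - 2*Strain  [with Creep=7, Temp=0, Strain=4]  = -1.
Change = -13 − (-1) = -12.

-12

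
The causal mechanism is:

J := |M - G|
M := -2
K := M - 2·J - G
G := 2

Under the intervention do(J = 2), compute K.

-8

The intervention breaks the incoming arrows to J: J := |M - G| no longer applies, and J = 2.
K = M - 2·J - G  [with M=-2, J=2, G=2]  = -8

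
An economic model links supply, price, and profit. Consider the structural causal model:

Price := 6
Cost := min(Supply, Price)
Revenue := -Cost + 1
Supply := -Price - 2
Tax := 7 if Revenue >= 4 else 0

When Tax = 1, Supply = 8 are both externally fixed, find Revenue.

-5

Setting Tax = 1, Supply = 8 by intervention discards those variables' equations.
Cost = min(Supply, Price)  [with Supply=8, Price=6]  = 6
Revenue = -Cost + 1  [with Cost=6]  = -5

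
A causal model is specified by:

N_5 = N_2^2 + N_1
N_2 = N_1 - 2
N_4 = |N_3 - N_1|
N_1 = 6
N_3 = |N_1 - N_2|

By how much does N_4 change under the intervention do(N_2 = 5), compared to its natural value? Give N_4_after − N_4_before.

Under do(N_2=5), the mechanism N_2 = N_1 - 2 is discarded; N_2 is fixed at 5.
N_3 = |N_1 - N_2|  [with N_1=6, N_2=5]  = 1
N_4 = |N_3 - N_1|  [with N_3=1, N_1=6]  = 5
Without intervention: N_2 = N_1 - 2  [with N_1=6]  = 4; N_3 = |N_1 - N_2|  [with N_1=6, N_2=4]  = 2; N_4 = |N_3 - N_1|  [with N_3=2, N_1=6]  = 4.
Change = 5 − 4 = 1.

1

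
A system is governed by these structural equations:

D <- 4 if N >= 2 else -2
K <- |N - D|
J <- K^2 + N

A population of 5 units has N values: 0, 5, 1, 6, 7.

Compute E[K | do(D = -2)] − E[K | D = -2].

3.3

do(D=-2) breaks D's dependence on N. With D=-2 fixed, K across the units is 2, 7, 3, 8, 9, mean 5.8.
E[K|D=-2] averages over only the 2 units with D=-2 (N = 0, 1): K = 2, 3, mean 2.5.
Difference = 5.8 − 2.5 = 3.3.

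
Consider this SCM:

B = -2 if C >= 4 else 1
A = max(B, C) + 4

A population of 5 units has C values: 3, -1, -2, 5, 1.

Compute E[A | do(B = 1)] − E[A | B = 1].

Every unit gets B=1 under the intervention. A values become 7, 5, 5, 9, 5; E[A|do(B=1)] = 6.2.
E[A|B=1] averages over only the 4 units with B=1 (C = 3, -1, -2, 1): A = 7, 5, 5, 5, mean 5.5.
Difference = 6.2 − 5.5 = 0.7.

0.7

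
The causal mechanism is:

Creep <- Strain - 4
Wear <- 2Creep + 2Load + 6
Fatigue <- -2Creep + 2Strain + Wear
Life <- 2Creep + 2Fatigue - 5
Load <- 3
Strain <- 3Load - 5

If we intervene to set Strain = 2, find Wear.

8

Under do(Strain=2), the mechanism Strain <- 3Load - 5 is discarded; Strain is fixed at 2.
Creep = Strain - 4  [with Strain=2]  = -2
Wear = 2Creep + 2Load + 6  [with Creep=-2, Load=3]  = 8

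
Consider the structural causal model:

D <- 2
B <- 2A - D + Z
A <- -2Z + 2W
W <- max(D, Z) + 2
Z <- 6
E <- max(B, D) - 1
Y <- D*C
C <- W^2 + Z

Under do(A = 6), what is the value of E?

15

The intervention breaks the incoming arrows to A: A <- -2Z + 2W no longer applies, and A = 6.
B = 2A - D + Z  [with A=6, D=2, Z=6]  = 16
E = max(B, D) - 1  [with B=16, D=2]  = 15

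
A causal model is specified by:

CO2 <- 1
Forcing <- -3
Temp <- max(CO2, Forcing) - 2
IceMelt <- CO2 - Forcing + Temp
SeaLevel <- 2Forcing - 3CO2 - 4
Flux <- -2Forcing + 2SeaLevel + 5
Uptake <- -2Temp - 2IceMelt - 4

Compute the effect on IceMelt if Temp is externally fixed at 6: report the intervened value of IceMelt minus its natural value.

7

The intervention breaks the incoming arrows to Temp: Temp <- max(CO2, Forcing) - 2 no longer applies, and Temp = 6.
IceMelt = CO2 - Forcing + Temp  [with CO2=1, Forcing=-3, Temp=6]  = 10
Without intervention: Temp = max(CO2, Forcing) - 2  [with CO2=1, Forcing=-3]  = -1; IceMelt = CO2 - Forcing + Temp  [with CO2=1, Forcing=-3, Temp=-1]  = 3.
Change = 10 − 3 = 7.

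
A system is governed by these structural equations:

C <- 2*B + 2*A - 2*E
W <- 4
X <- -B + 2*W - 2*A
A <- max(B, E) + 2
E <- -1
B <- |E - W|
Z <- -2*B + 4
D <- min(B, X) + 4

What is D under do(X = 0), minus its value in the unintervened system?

11

Under do(X=0), the mechanism X <- -B + 2*W - 2*A is discarded; X is fixed at 0.
B = |E - W|  [with E=-1, W=4]  = 5
D = min(B, X) + 4  [with B=5, X=0]  = 4
Without intervention: B = |E - W|  [with E=-1, W=4]  = 5; A = max(B, E) + 2  [with B=5, E=-1]  = 7; X = -B + 2*W - 2*A  [with B=5, W=4, A=7]  = -11; D = min(B, X) + 4  [with B=5, X=-11]  = -7.
Change = 4 − (-7) = 11.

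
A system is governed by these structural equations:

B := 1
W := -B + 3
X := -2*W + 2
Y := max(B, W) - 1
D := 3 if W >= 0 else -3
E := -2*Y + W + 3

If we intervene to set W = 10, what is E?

-5

Under do(W=10), the mechanism W := -B + 3 is discarded; W is fixed at 10.
Y = max(B, W) - 1  [with B=1, W=10]  = 9
E = -2*Y + W + 3  [with Y=9, W=10]  = -5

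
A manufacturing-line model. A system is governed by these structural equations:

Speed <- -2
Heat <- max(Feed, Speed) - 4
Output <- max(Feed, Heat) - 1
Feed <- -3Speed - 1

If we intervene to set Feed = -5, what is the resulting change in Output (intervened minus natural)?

-10

Under do(Feed=-5), the mechanism Feed <- -3Speed - 1 is discarded; Feed is fixed at -5.
Heat = max(Feed, Speed) - 4  [with Feed=-5, Speed=-2]  = -6
Output = max(Feed, Heat) - 1  [with Feed=-5, Heat=-6]  = -6
Without intervention: Feed = -3Speed - 1  [with Speed=-2]  = 5; Heat = max(Feed, Speed) - 4  [with Feed=5, Speed=-2]  = 1; Output = max(Feed, Heat) - 1  [with Feed=5, Heat=1]  = 4.
Change = -6 − 4 = -10.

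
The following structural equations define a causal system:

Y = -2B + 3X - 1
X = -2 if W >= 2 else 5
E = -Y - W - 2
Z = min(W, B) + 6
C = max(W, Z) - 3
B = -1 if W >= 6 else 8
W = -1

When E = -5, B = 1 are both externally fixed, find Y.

12

The joint intervention fixes E = -5, B = 1, removing each variable's own equation.
X = -2 if W >= 2 else 5  [with W=-1]  = 5
Y = -2B + 3X - 1  [with B=1, X=5]  = 12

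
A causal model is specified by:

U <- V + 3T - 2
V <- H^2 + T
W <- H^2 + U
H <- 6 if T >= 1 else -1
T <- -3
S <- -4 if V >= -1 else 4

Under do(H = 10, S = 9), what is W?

Setting H = 10, S = 9 by intervention discards those variables' equations.
V = H^2 + T  [with H=10, T=-3]  = 97
U = V + 3T - 2  [with V=97, T=-3]  = 86
W = H^2 + U  [with H=10, U=86]  = 186

186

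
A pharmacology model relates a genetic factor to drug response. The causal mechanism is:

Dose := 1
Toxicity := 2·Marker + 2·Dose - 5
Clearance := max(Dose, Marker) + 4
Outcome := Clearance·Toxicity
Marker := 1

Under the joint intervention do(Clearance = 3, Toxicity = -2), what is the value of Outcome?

-6

The joint intervention fixes Clearance = 3, Toxicity = -2, removing each variable's own equation.
Outcome = Clearance·Toxicity  [with Clearance=3, Toxicity=-2]  = -6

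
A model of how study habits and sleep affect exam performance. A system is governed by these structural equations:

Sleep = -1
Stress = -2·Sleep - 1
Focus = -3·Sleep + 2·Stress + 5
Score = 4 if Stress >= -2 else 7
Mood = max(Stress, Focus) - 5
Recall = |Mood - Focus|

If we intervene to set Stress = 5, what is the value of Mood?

13

do(Stress=5) replaces the equation Stress = -2·Sleep - 1 with the constant Stress = 5.
Focus = -3·Sleep + 2·Stress + 5  [with Sleep=-1, Stress=5]  = 18
Mood = max(Stress, Focus) - 5  [with Stress=5, Focus=18]  = 13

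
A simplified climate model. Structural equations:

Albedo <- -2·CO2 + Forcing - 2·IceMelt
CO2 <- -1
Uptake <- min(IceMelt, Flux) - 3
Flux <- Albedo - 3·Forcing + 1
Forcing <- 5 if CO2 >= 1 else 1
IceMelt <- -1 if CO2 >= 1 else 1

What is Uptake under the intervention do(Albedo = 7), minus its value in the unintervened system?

2

Under do(Albedo=7), the mechanism Albedo <- -2·CO2 + Forcing - 2·IceMelt is discarded; Albedo is fixed at 7.
Forcing = 5 if CO2 >= 1 else 1  [with CO2=-1]  = 1
IceMelt = -1 if CO2 >= 1 else 1  [with CO2=-1]  = 1
Flux = Albedo - 3·Forcing + 1  [with Albedo=7, Forcing=1]  = 5
Uptake = min(IceMelt, Flux) - 3  [with IceMelt=1, Flux=5]  = -2
Without intervention: Forcing = 5 if CO2 >= 1 else 1  [with CO2=-1]  = 1; IceMelt = -1 if CO2 >= 1 else 1  [with CO2=-1]  = 1; Albedo = -2·CO2 + Forcing - 2·IceMelt  [with CO2=-1, Forcing=1, IceMelt=1]  = 1; Flux = Albedo - 3·Forcing + 1  [with Albedo=1, Forcing=1]  = -1; Uptake = min(IceMelt, Flux) - 3  [with IceMelt=1, Flux=-1]  = -4.
Change = -2 − (-4) = 2.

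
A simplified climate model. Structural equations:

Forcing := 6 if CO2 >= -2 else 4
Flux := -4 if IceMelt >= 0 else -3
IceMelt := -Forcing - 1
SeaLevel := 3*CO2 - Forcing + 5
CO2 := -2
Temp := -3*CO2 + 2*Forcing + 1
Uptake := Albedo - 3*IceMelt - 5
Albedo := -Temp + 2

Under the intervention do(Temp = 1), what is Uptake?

The intervention breaks the incoming arrows to Temp: Temp := -3*CO2 + 2*Forcing + 1 no longer applies, and Temp = 1.
Forcing = 6 if CO2 >= -2 else 4  [with CO2=-2]  = 6
IceMelt = -Forcing - 1  [with Forcing=6]  = -7
Albedo = -Temp + 2  [with Temp=1]  = 1
Uptake = Albedo - 3*IceMelt - 5  [with Albedo=1, IceMelt=-7]  = 17

17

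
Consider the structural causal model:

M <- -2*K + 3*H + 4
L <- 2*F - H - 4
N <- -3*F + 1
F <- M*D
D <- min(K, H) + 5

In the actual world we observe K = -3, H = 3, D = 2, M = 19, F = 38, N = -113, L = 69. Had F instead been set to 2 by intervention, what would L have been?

-3

Under do(F=2), the mechanism F <- M*D is discarded; F is fixed at 2.
L = 2*F - H - 4  [with F=2, H=3]  = -3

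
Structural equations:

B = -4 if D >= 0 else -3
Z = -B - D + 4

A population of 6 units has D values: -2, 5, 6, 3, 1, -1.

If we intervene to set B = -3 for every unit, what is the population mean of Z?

5

The intervention sets B=-3 in all 6 units regardless of D. Recomputing Z per unit gives 9, 2, 1, 4, 6, 8; average 5.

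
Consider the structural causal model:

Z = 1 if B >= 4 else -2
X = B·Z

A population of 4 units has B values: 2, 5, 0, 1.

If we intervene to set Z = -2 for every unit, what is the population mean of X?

Under do(Z=-2), Z's equation is replaced by Z=-2 for every unit. Per-unit X: -4, -10, 0, -2. Mean = -4.

-4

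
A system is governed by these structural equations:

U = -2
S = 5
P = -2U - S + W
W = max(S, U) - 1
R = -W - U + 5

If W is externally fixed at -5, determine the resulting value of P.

The intervention breaks the incoming arrows to W: W = max(S, U) - 1 no longer applies, and W = -5.
P = -2U - S + W  [with U=-2, S=5, W=-5]  = -6

-6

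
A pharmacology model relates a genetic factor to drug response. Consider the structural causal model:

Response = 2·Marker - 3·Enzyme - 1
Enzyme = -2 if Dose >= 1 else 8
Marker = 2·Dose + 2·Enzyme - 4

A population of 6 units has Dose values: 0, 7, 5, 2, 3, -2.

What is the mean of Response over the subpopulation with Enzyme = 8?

-5

Observing Enzyme=8 restricts to units where Enzyme's equation naturally yields 8: Dose ∈ {0, -2}. In that subpopulation Response = -1, -9, mean -5.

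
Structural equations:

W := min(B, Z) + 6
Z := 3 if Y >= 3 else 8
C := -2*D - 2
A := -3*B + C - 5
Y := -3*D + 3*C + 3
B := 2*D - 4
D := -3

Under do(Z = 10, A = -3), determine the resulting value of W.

Setting Z = 10, A = -3 by intervention discards those variables' equations.
B = 2*D - 4  [with D=-3]  = -10
W = min(B, Z) + 6  [with B=-10, Z=10]  = -4

-4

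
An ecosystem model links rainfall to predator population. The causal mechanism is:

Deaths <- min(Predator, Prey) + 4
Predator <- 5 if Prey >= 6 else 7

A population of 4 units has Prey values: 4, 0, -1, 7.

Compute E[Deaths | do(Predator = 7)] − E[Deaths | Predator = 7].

Every unit gets Predator=7 under the intervention. Deaths values become 8, 4, 3, 11; E[Deaths|do(Predator=7)] = 6.5.
E[Deaths|Predator=7] averages over only the 3 units with Predator=7 (Prey = 4, 0, -1): Deaths = 8, 4, 3, mean 5.
Difference = 6.5 − 5 = 1.5.

1.5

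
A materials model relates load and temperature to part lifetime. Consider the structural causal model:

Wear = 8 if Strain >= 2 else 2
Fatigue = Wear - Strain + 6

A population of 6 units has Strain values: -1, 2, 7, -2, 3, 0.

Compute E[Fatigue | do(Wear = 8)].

12.5

Under do(Wear=8), Wear's equation is replaced by Wear=8 for every unit. Per-unit Fatigue: 15, 12, 7, 16, 11, 14. Mean = 12.5.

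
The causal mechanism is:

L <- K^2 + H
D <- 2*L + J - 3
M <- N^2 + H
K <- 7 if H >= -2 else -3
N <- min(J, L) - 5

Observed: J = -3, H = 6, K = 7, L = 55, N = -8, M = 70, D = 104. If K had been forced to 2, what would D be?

The intervention breaks the incoming arrows to K: K <- 7 if H >= -2 else -3 no longer applies, and K = 2.
L = K^2 + H  [with K=2, H=6]  = 10
D = 2*L + J - 3  [with L=10, J=-3]  = 14

14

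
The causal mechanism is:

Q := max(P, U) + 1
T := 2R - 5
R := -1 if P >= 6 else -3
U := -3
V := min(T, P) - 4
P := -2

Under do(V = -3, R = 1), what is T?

Setting V = -3, R = 1 by intervention discards those variables' equations.
T = 2R - 5  [with R=1]  = -3

-3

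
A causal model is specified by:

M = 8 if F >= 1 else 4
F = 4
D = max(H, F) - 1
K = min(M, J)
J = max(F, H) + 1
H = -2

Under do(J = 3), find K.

3

Under do(J=3), the mechanism J = max(F, H) + 1 is discarded; J is fixed at 3.
M = 8 if F >= 1 else 4  [with F=4]  = 8
K = min(M, J)  [with M=8, J=3]  = 3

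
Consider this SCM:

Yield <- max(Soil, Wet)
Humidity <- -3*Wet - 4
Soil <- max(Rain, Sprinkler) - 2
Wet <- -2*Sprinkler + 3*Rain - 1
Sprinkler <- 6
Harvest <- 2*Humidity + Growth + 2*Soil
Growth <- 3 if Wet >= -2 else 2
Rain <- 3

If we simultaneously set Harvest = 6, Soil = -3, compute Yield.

Under do(Harvest = 6, Soil = -3), each intervened variable's structural equation is replaced by its fixed value.
Wet = -2*Sprinkler + 3*Rain - 1  [with Sprinkler=6, Rain=3]  = -4
Yield = max(Soil, Wet)  [with Soil=-3, Wet=-4]  = -3

-3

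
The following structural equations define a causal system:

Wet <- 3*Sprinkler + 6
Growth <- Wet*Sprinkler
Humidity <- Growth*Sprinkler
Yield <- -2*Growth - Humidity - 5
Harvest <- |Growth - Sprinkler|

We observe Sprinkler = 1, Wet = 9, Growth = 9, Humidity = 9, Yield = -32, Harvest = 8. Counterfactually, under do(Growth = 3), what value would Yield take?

do(Growth=3) replaces the equation Growth <- Wet*Sprinkler with the constant Growth = 3.
Humidity = Growth*Sprinkler  [with Growth=3, Sprinkler=1]  = 3
Yield = -2*Growth - Humidity - 5  [with Growth=3, Humidity=3]  = -14

-14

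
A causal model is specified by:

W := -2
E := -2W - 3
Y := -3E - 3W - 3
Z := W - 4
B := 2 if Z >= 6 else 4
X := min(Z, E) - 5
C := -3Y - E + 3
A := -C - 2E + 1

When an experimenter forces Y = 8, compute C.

-22

The intervention breaks the incoming arrows to Y: Y := -3E - 3W - 3 no longer applies, and Y = 8.
E = -2W - 3  [with W=-2]  = 1
C = -3Y - E + 3  [with Y=8, E=1]  = -22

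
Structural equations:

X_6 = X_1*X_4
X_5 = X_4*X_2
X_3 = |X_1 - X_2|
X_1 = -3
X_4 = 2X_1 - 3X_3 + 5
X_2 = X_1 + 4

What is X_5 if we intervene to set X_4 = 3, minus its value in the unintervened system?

Intervening sets X_4 = 3 and removes its equation (X_4 = 2X_1 - 3X_3 + 5).
X_2 = X_1 + 4  [with X_1=-3]  = 1
X_5 = X_4*X_2  [with X_4=3, X_2=1]  = 3
Without intervention: X_2 = X_1 + 4  [with X_1=-3]  = 1; X_3 = |X_1 - X_2|  [with X_1=-3, X_2=1]  = 4; X_4 = 2X_1 - 3X_3 + 5  [with X_1=-3, X_3=4]  = -13; X_5 = X_4*X_2  [with X_4=-13, X_2=1]  = -13.
Change = 3 − (-13) = 16.

16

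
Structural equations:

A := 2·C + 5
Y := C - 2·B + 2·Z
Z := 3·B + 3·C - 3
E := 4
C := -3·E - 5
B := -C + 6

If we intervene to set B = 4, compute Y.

The intervention breaks the incoming arrows to B: B := -C + 6 no longer applies, and B = 4.
C = -3·E - 5  [with E=4]  = -17
Z = 3·B + 3·C - 3  [with B=4, C=-17]  = -42
Y = C - 2·B + 2·Z  [with C=-17, B=4, Z=-42]  = -109

-109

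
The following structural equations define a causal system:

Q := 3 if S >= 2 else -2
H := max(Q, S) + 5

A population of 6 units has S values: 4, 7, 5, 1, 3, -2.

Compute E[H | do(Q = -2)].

8

Under do(Q=-2), Q's equation is replaced by Q=-2 for every unit. Per-unit H: 9, 12, 10, 6, 8, 3. Mean = 8.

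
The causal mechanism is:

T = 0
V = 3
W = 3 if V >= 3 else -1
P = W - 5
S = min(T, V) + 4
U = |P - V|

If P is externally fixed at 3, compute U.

Under do(P=3), the mechanism P = W - 5 is discarded; P is fixed at 3.
U = |P - V|  [with P=3, V=3]  = 0

0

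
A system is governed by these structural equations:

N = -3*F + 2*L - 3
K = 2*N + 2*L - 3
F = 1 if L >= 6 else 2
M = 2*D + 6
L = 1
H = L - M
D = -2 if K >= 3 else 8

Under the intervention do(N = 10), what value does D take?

do(N=10) replaces the equation N = -3*F + 2*L - 3 with the constant N = 10.
K = 2*N + 2*L - 3  [with N=10, L=1]  = 19
D = -2 if K >= 3 else 8  [with K=19]  = -2

-2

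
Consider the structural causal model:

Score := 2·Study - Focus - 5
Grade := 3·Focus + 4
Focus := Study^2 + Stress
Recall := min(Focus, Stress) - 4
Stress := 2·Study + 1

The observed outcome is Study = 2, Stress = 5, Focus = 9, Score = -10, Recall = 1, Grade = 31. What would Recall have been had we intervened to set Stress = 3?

do(Stress=3) replaces the equation Stress := 2·Study + 1 with the constant Stress = 3.
Focus = Study^2 + Stress  [with Study=2, Stress=3]  = 7
Recall = min(Focus, Stress) - 4  [with Focus=7, Stress=3]  = -1

-1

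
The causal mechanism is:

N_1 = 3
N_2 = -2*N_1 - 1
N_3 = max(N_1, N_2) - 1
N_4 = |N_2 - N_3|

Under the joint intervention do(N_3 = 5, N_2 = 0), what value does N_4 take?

5

The joint intervention fixes N_3 = 5, N_2 = 0, removing each variable's own equation.
N_4 = |N_2 - N_3|  [with N_2=0, N_3=5]  = 5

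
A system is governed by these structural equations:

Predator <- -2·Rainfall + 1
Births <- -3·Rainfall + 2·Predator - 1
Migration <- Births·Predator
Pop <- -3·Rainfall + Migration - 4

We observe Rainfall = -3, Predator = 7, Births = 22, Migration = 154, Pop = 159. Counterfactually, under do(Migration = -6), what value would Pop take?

Intervening sets Migration = -6 and removes its equation (Migration <- Births·Predator).
Pop = -3·Rainfall + Migration - 4  [with Rainfall=-3, Migration=-6]  = -1

-1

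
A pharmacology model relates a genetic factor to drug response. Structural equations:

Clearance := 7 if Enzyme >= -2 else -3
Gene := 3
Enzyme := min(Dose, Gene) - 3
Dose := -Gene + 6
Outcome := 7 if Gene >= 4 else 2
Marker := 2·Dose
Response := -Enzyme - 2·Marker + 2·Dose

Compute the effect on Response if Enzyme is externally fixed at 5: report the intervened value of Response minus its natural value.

do(Enzyme=5) replaces the equation Enzyme := min(Dose, Gene) - 3 with the constant Enzyme = 5.
Dose = -Gene + 6  [with Gene=3]  = 3
Marker = 2·Dose  [with Dose=3]  = 6
Response = -Enzyme - 2·Marker + 2·Dose  [with Enzyme=5, Marker=6, Dose=3]  = -11
Without intervention: Dose = -Gene + 6  [with Gene=3]  = 3; Enzyme = min(Dose, Gene) - 3  [with Dose=3, Gene=3]  = 0; Marker = 2·Dose  [with Dose=3]  = 6; Response = -Enzyme - 2·Marker + 2·Dose  [with Enzyme=0, Marker=6, Dose=3]  = -6.
Change = -11 − (-6) = -5.

-5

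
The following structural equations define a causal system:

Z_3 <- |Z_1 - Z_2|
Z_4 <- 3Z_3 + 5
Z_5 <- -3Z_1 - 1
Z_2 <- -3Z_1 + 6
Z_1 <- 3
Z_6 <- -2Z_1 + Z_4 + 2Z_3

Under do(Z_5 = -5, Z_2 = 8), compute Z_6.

The joint intervention fixes Z_5 = -5, Z_2 = 8, removing each variable's own equation.
Z_3 = |Z_1 - Z_2|  [with Z_1=3, Z_2=8]  = 5
Z_4 = 3Z_3 + 5  [with Z_3=5]  = 20
Z_6 = -2Z_1 + Z_4 + 2Z_3  [with Z_1=3, Z_4=20, Z_3=5]  = 24

24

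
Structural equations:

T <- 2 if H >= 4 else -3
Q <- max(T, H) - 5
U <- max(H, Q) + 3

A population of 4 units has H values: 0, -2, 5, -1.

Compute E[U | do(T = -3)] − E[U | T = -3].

1.5

The intervention sets T=-3 in all 4 units regardless of H. Recomputing U per unit gives 3, 1, 8, 2; average 3.5.
E[U|T=-3] averages over only the 3 units with T=-3 (H = 0, -2, -1): U = 3, 1, 2, mean 2.
Difference = 3.5 − 2 = 1.5.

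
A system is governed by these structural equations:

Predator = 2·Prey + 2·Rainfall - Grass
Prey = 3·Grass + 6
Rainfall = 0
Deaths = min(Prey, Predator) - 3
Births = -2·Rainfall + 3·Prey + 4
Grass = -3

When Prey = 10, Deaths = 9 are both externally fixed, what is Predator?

Setting Prey = 10, Deaths = 9 by intervention discards those variables' equations.
Predator = 2·Prey + 2·Rainfall - Grass  [with Prey=10, Rainfall=0, Grass=-3]  = 23

23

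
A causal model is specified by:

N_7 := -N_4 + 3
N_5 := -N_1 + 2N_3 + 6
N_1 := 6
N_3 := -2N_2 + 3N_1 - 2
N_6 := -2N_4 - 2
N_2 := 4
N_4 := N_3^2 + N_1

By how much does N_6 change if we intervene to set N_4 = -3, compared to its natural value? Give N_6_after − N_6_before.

Under do(N_4=-3), the mechanism N_4 := N_3^2 + N_1 is discarded; N_4 is fixed at -3.
N_6 = -2N_4 - 2  [with N_4=-3]  = 4
Without intervention: N_3 = -2N_2 + 3N_1 - 2  [with N_2=4, N_1=6]  = 8; N_4 = N_3^2 + N_1  [with N_3=8, N_1=6]  = 70; N_6 = -2N_4 - 2  [with N_4=70]  = -142.
Change = 4 − (-142) = 146.

146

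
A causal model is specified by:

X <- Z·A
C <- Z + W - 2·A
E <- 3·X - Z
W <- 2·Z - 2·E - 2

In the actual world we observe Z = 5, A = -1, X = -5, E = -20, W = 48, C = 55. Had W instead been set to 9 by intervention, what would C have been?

The intervention breaks the incoming arrows to W: W <- 2·Z - 2·E - 2 no longer applies, and W = 9.
C = Z + W - 2·A  [with Z=5, W=9, A=-1]  = 16

16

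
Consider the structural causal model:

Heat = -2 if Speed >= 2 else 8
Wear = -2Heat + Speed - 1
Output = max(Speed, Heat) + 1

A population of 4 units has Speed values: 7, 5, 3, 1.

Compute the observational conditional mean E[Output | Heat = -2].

6

Observing Heat=-2 restricts to units where Heat's equation naturally yields -2: Speed ∈ {7, 5, 3}. In that subpopulation Output = 8, 6, 4, mean 6.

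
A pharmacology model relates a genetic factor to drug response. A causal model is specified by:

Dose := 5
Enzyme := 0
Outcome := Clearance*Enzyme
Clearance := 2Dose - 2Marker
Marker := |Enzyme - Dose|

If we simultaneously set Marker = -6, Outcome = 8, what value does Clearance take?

The joint intervention fixes Marker = -6, Outcome = 8, removing each variable's own equation.
Clearance = 2Dose - 2Marker  [with Dose=5, Marker=-6]  = 22

22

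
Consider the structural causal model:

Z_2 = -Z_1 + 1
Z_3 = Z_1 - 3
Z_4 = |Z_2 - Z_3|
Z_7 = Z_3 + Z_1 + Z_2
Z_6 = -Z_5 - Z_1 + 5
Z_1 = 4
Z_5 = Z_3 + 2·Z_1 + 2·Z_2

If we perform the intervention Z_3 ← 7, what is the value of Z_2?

Under do(Z_3=7), the mechanism Z_3 = Z_1 - 3 is discarded; Z_3 is fixed at 7.
Since Z_2 is not a descendant of the intervened variable, it is unaffected.
Z_2 = -Z_1 + 1  [with Z_1=4]  = -3

-3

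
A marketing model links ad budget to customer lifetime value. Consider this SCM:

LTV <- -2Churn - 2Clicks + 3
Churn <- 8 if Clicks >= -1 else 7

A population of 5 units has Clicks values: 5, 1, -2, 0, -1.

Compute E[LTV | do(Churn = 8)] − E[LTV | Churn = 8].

The intervention sets Churn=8 in all 5 units regardless of Clicks. Recomputing LTV per unit gives -23, -15, -9, -13, -11; average -14.2.
Conditioning on Churn=8 selects the 4 unit(s) with Clicks ∈ {5, 1, 0, -1}. Their LTV values: -23, -15, -13, -11. Mean = -15.5.
Difference = -14.2 − (-15.5) = 1.3.

1.3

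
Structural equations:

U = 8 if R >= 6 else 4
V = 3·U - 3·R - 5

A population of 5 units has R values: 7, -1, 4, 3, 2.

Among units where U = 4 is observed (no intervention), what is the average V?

1

Conditioning on U=4 selects the 4 unit(s) with R ∈ {-1, 4, 3, 2}. Their V values: 10, -5, -2, 1. Mean = 1.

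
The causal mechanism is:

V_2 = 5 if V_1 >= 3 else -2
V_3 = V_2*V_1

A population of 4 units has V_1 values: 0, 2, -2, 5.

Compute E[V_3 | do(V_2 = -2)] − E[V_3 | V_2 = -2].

Under do(V_2=-2), V_2's equation is replaced by V_2=-2 for every unit. Per-unit V_3: 0, -4, 4, -10. Mean = -2.5.
E[V_3|V_2=-2] averages over only the 3 units with V_2=-2 (V_1 = 0, 2, -2): V_3 = 0, -4, 4, mean 0.
Difference = -2.5 − 0 = -2.5.

-2.5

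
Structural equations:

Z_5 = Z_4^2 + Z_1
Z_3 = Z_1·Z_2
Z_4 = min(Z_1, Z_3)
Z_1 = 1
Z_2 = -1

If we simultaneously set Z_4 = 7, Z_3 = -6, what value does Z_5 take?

50

The joint intervention fixes Z_4 = 7, Z_3 = -6, removing each variable's own equation.
Z_5 = Z_4^2 + Z_1  [with Z_4=7, Z_1=1]  = 50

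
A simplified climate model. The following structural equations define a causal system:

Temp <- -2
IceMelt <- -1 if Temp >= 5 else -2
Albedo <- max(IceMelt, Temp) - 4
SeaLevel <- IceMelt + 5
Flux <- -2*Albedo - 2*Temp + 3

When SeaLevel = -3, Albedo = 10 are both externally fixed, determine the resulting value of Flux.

-13

The joint intervention fixes SeaLevel = -3, Albedo = 10, removing each variable's own equation.
Flux = -2*Albedo - 2*Temp + 3  [with Albedo=10, Temp=-2]  = -13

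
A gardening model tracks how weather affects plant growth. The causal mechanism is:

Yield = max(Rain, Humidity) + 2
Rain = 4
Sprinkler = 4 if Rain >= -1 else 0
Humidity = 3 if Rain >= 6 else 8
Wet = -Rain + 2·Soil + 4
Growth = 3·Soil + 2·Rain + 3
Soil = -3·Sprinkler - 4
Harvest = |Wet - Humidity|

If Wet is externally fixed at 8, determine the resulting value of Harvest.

0

do(Wet=8) replaces the equation Wet = -Rain + 2·Soil + 4 with the constant Wet = 8.
Humidity = 3 if Rain >= 6 else 8  [with Rain=4]  = 8
Harvest = |Wet - Humidity|  [with Wet=8, Humidity=8]  = 0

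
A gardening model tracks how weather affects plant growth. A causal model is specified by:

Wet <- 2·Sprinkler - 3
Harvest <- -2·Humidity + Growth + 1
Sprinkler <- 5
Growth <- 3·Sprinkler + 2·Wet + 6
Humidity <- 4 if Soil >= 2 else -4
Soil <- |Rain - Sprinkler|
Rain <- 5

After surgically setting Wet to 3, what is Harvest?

36

The intervention breaks the incoming arrows to Wet: Wet <- 2·Sprinkler - 3 no longer applies, and Wet = 3.
Soil = |Rain - Sprinkler|  [with Rain=5, Sprinkler=5]  = 0
Growth = 3·Sprinkler + 2·Wet + 6  [with Sprinkler=5, Wet=3]  = 27
Humidity = 4 if Soil >= 2 else -4  [with Soil=0]  = -4
Harvest = -2·Humidity + Growth + 1  [with Humidity=-4, Growth=27]  = 36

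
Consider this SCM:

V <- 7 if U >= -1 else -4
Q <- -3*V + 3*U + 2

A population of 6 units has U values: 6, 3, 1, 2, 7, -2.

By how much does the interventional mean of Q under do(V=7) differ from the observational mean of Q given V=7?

do(V=7) breaks V's dependence on U. With V=7 fixed, Q across the units is -1, -10, -16, -13, 2, -25, mean -10.5.
Conditioning on V=7 selects the 5 unit(s) with U ∈ {6, 3, 1, 2, 7}. Their Q values: -1, -10, -16, -13, 2. Mean = -7.6.
Difference = -10.5 − (-7.6) = -2.9.

-2.9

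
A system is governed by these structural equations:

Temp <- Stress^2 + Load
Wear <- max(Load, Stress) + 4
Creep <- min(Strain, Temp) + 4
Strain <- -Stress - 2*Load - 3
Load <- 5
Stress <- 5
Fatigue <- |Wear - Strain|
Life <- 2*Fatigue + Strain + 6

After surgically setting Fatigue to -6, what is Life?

-24

do(Fatigue=-6) replaces the equation Fatigue <- |Wear - Strain| with the constant Fatigue = -6.
Strain = -Stress - 2*Load - 3  [with Stress=5, Load=5]  = -18
Life = 2*Fatigue + Strain + 6  [with Fatigue=-6, Strain=-18]  = -24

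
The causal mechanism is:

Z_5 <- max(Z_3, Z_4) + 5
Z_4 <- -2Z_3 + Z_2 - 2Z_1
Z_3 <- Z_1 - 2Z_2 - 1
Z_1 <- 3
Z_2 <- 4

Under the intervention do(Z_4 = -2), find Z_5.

Intervening sets Z_4 = -2 and removes its equation (Z_4 <- -2Z_3 + Z_2 - 2Z_1).
Z_3 = Z_1 - 2Z_2 - 1  [with Z_1=3, Z_2=4]  = -6
Z_5 = max(Z_3, Z_4) + 5  [with Z_3=-6, Z_4=-2]  = 3

3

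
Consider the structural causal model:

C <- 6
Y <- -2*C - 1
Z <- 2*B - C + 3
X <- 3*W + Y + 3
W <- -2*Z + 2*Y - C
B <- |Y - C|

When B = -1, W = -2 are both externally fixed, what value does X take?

-16

Setting B = -1, W = -2 by intervention discards those variables' equations.
Y = -2*C - 1  [with C=6]  = -13
X = 3*W + Y + 3  [with W=-2, Y=-13]  = -16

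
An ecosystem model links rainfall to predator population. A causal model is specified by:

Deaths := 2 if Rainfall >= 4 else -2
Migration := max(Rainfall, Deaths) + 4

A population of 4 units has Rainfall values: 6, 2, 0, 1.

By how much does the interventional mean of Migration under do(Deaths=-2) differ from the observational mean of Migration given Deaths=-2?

Under do(Deaths=-2), Deaths's equation is replaced by Deaths=-2 for every unit. Per-unit Migration: 10, 6, 4, 5. Mean = 6.25.
E[Migration|Deaths=-2] averages over only the 3 units with Deaths=-2 (Rainfall = 2, 0, 1): Migration = 6, 4, 5, mean 5.
Difference = 6.25 − 5 = 1.25.

1.25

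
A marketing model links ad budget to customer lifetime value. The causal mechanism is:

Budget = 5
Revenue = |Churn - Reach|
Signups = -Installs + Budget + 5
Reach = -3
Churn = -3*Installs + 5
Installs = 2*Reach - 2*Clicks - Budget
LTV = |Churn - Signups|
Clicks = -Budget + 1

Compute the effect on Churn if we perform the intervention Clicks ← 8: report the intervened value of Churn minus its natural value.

The intervention breaks the incoming arrows to Clicks: Clicks = -Budget + 1 no longer applies, and Clicks = 8.
Installs = 2*Reach - 2*Clicks - Budget  [with Reach=-3, Clicks=8, Budget=5]  = -27
Churn = -3*Installs + 5  [with Installs=-27]  = 86
Without intervention: Clicks = -Budget + 1  [with Budget=5]  = -4; Installs = 2*Reach - 2*Clicks - Budget  [with Reach=-3, Clicks=-4, Budget=5]  = -3; Churn = -3*Installs + 5  [with Installs=-3]  = 14.
Change = 86 − 14 = 72.

72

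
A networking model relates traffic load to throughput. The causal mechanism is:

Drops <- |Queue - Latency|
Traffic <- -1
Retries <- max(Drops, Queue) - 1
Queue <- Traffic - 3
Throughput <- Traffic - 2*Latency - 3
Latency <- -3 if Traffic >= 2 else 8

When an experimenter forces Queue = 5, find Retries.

do(Queue=5) replaces the equation Queue <- Traffic - 3 with the constant Queue = 5.
Latency = -3 if Traffic >= 2 else 8  [with Traffic=-1]  = 8
Drops = |Queue - Latency|  [with Queue=5, Latency=8]  = 3
Retries = max(Drops, Queue) - 1  [with Drops=3, Queue=5]  = 4

4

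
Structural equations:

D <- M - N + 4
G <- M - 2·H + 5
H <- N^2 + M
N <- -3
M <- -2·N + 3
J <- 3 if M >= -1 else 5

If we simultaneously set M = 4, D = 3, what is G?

Under do(M = 4, D = 3), each intervened variable's structural equation is replaced by its fixed value.
H = N^2 + M  [with N=-3, M=4]  = 13
G = M - 2·H + 5  [with M=4, H=13]  = -17

-17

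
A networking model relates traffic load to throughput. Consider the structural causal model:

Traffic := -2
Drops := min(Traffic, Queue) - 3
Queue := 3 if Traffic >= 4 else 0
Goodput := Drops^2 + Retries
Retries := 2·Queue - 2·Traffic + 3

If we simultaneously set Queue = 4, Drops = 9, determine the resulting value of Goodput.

Under do(Queue = 4, Drops = 9), each intervened variable's structural equation is replaced by its fixed value.
Retries = 2·Queue - 2·Traffic + 3  [with Queue=4, Traffic=-2]  = 15
Goodput = Drops^2 + Retries  [with Drops=9, Retries=15]  = 96

96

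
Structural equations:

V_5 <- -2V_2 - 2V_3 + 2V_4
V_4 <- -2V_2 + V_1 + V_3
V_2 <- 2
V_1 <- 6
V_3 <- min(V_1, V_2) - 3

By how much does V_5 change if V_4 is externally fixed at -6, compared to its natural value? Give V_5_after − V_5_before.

Intervening sets V_4 = -6 and removes its equation (V_4 <- -2V_2 + V_1 + V_3).
V_3 = min(V_1, V_2) - 3  [with V_1=6, V_2=2]  = -1
V_5 = -2V_2 - 2V_3 + 2V_4  [with V_2=2, V_3=-1, V_4=-6]  = -14
Without intervention: V_3 = min(V_1, V_2) - 3  [with V_1=6, V_2=2]  = -1; V_4 = -2V_2 + V_1 + V_3  [with V_2=2, V_1=6, V_3=-1]  = 1; V_5 = -2V_2 - 2V_3 + 2V_4  [with V_2=2, V_3=-1, V_4=1]  = 0.
Change = -14 − 0 = -14.

-14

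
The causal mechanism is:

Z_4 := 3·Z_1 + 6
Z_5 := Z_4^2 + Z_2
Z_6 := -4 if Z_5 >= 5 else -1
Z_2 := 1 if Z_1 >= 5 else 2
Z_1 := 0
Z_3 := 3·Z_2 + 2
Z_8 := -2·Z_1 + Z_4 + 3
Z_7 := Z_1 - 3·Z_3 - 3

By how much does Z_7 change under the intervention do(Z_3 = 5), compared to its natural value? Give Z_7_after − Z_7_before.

9

The intervention breaks the incoming arrows to Z_3: Z_3 := 3·Z_2 + 2 no longer applies, and Z_3 = 5.
Z_7 = Z_1 - 3·Z_3 - 3  [with Z_1=0, Z_3=5]  = -18
Without intervention: Z_2 = 1 if Z_1 >= 5 else 2  [with Z_1=0]  = 2; Z_3 = 3·Z_2 + 2  [with Z_2=2]  = 8; Z_7 = Z_1 - 3·Z_3 - 3  [with Z_1=0, Z_3=8]  = -27.
Change = -18 − (-27) = 9.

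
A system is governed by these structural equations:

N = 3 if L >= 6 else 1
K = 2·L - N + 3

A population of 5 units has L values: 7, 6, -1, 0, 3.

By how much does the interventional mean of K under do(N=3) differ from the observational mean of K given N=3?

-7

do(N=3) breaks N's dependence on L. With N=3 fixed, K across the units is 14, 12, -2, 0, 6, mean 6.
Conditioning on N=3 selects the 2 unit(s) with L ∈ {7, 6}. Their K values: 14, 12. Mean = 13.
Difference = 6 − 13 = -7.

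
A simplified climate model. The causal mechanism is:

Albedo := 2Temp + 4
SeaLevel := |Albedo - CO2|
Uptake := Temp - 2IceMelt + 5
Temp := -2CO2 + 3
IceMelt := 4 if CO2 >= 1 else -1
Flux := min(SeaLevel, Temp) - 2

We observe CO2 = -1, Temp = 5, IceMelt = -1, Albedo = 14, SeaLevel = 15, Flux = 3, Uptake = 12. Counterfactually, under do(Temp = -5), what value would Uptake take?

2

Under do(Temp=-5), the mechanism Temp := -2CO2 + 3 is discarded; Temp is fixed at -5.
IceMelt = 4 if CO2 >= 1 else -1  [with CO2=-1]  = -1
Uptake = Temp - 2IceMelt + 5  [with Temp=-5, IceMelt=-1]  = 2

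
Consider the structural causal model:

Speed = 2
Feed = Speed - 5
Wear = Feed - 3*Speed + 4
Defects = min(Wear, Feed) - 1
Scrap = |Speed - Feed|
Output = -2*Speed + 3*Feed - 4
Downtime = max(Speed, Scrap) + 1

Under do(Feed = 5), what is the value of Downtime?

4

Under do(Feed=5), the mechanism Feed = Speed - 5 is discarded; Feed is fixed at 5.
Scrap = |Speed - Feed|  [with Speed=2, Feed=5]  = 3
Downtime = max(Speed, Scrap) + 1  [with Speed=2, Scrap=3]  = 4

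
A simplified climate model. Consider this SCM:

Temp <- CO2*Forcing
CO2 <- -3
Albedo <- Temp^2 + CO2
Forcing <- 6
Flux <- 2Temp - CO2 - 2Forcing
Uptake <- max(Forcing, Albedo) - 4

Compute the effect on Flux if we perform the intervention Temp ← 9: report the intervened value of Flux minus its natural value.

do(Temp=9) replaces the equation Temp <- CO2*Forcing with the constant Temp = 9.
Flux = 2Temp - CO2 - 2Forcing  [with Temp=9, CO2=-3, Forcing=6]  = 9
Without intervention: Temp = CO2*Forcing  [with CO2=-3, Forcing=6]  = -18; Flux = 2Temp - CO2 - 2Forcing  [with Temp=-18, CO2=-3, Forcing=6]  = -45.
Change = 9 − (-45) = 54.

54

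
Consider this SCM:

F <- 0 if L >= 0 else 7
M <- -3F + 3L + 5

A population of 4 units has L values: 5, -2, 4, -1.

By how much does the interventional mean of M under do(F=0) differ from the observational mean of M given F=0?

Under do(F=0), F's equation is replaced by F=0 for every unit. Per-unit M: 20, -1, 17, 2. Mean = 9.5.
Observing F=0 restricts to units where F's equation naturally yields 0: L ∈ {5, 4}. In that subpopulation M = 20, 17, mean 18.5.
Difference = 9.5 − 18.5 = -9.

-9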